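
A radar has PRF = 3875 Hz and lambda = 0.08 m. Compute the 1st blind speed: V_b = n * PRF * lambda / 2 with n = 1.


V_blind = 1 * 3875 * 0.08 / 2 = 155.0 m/s

155.0 m/s


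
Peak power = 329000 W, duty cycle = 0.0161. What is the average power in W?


P_avg = 329000 * 0.0161 = 5296.9 W

5296.9 W


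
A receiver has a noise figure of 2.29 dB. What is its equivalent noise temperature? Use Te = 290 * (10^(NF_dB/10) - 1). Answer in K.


NF_lin = 10^(2.29/10) = 1.694338
Te = 290 * (1.694338 - 1) = 201.4 K

201.4 K


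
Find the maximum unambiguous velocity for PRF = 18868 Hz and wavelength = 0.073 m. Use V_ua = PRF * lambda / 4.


V_ua = 18868 * 0.073 / 4 = 344.3 m/s

344.3 m/s


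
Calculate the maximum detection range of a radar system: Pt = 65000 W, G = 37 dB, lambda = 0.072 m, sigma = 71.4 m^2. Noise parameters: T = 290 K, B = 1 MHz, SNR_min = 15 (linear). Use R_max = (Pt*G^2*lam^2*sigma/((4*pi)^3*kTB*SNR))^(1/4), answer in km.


G_lin = 10^(37/10) = 5011.872336
R^4 = 65000 * 5011.872336^2 * 0.072^2 * 71.4 / ((4*pi)^3 * 1.38e-23 * 290 * 1000000.0 * 15)
R^4 = 5.07316e21 m^4
R_max = (5.07316e21)^(1/4) = 266882.2 m = 266.9 km

266.9 km


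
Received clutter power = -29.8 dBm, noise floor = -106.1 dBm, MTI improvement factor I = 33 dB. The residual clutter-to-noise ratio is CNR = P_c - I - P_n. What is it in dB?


CNR = -29.8 - 33 - (-106.1) = 43.3 dB

43.3 dB


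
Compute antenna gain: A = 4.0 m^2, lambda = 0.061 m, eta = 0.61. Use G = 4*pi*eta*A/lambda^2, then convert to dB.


G_linear = 4*pi*0.61*4.0/0.061^2 = 8240.24
G_dB = 10*log10(8240.24) = 39.2 dB

39.2 dB


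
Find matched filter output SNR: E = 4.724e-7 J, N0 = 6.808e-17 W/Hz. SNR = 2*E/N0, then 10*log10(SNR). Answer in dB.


SNR_lin = 2 * 4.724e-7 / 6.808e-17 = 1.388e10
SNR_dB = 10*log10(1.388e10) = 101.4 dB

101.4 dB


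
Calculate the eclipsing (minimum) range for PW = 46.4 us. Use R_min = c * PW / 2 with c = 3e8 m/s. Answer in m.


R_min = 3e8 * 46.4e-6 / 2 = 6960.0 m

6960.0 m


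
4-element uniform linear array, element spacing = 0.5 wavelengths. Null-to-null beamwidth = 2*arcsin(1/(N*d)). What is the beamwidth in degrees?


1/(N*d) = 1/(4*0.5) = 0.5
BW = 2*arcsin(0.5) = 60.0 degrees

60.0 degrees


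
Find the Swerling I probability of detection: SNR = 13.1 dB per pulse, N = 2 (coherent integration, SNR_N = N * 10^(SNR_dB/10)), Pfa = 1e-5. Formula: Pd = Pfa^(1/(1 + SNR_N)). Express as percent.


SNR_lin = 10^(13.1/10) = 20.41738
SNR_N = 2 * 20.41738 = 40.83476
1/(1 + SNR_N) = 1/41.83476 = 0.0239036
Pd = (1e-5)^0.0239036 = 0.75942
Pd = 75.9%

75.9%


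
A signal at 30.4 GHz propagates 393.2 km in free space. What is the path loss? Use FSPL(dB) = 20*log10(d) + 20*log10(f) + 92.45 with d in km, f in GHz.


20*log10(393.2) = 51.89
20*log10(30.4) = 29.66
FSPL = 174.0 dB

174.0 dB


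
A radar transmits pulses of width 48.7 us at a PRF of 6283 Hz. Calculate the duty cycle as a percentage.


DC = 48.7e-6 * 6283 * 100 = 30.6%

30.6%


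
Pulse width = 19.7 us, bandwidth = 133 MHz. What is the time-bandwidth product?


TBP = 19.7 * 133 = 2620.1

2620.1


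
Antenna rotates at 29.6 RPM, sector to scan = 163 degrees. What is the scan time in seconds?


t = 163 / (29.6 * 360) * 60 = 0.92 s

0.92 s


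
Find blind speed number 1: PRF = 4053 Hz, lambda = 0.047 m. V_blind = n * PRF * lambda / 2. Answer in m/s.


V_blind = 1 * 4053 * 0.047 / 2 = 95.2 m/s

95.2 m/s


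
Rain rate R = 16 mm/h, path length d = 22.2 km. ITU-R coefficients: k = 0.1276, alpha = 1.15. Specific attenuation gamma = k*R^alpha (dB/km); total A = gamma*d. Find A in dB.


gamma = 0.1276 * 16^1.15 = 3.094487 dB/km
A = 3.094487 * 22.2 = 68.7 dB

68.7 dB


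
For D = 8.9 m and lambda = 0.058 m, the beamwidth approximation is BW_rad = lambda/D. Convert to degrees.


BW_rad = 0.058 / 8.9 = 0.006517
BW_deg = 0.37 degrees

0.37 degrees


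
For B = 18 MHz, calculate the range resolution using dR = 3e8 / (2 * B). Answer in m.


dR = 3e8 / (2 * 18000000.0) = 8.33 m

8.33 m


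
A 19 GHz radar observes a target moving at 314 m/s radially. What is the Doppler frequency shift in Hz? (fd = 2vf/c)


fd = 2 * 314 * 19000000000.0 / 3e8 = 39773.3 Hz

39773.3 Hz


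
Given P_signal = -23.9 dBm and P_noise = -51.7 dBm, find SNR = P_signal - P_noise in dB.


SNR = -23.9 - (-51.7) = 27.8 dB

27.8 dB


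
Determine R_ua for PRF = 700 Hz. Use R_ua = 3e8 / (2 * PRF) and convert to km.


R_ua = 3e8 / (2 * 700) = 214285.7 m = 214.3 km

214.3 km


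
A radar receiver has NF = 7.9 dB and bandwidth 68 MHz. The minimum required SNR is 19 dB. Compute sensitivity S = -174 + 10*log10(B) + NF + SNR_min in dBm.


10*log10(68000000.0) = 78.33
S = -174 + 78.33 + 7.9 + 19 = -68.8 dBm

-68.8 dBm


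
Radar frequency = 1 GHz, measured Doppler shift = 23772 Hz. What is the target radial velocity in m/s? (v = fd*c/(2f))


v = 23772 * 3e8 / (2 * 1000000000.0) = 3565.8 m/s

3565.8 m/s


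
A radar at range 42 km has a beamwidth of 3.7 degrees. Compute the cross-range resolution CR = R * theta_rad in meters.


BW_rad = 0.064577182
CR = 42000 * 0.064577182 = 2712.2 m

2712.2 m


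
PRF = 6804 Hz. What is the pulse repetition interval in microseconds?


PRI = 1/6804 = 0.0001469724 s = 147.0 us

147.0 us


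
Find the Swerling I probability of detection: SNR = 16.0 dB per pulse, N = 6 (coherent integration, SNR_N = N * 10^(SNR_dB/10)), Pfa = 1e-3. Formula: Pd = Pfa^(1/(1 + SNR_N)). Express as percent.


SNR_lin = 10^(16.0/10) = 39.81072
SNR_N = 6 * 39.81072 = 238.86432
1/(1 + SNR_N) = 1/239.86432 = 0.004169
Pd = (1e-3)^0.004169 = 0.97161
Pd = 97.2%

97.2%


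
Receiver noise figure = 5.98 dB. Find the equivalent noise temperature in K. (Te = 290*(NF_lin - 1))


NF_lin = 10^(5.98/10) = 3.96278
Te = 290 * (3.96278 - 1) = 859.2 K

859.2 K


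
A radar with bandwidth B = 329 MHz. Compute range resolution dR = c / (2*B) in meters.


dR = 3e8 / (2 * 329000000.0) = 0.46 m

0.46 m


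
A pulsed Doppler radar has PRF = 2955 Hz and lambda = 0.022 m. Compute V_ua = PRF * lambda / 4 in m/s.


V_ua = 2955 * 0.022 / 4 = 16.3 m/s

16.3 m/s


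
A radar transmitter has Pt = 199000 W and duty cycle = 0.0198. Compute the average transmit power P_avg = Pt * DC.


P_avg = 199000 * 0.0198 = 3940.2 W

3940.2 W


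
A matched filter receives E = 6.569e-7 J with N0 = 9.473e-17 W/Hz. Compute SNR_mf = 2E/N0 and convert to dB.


SNR_lin = 2 * 6.569e-7 / 9.473e-17 = 1.387e10
SNR_dB = 10*log10(1.387e10) = 101.4 dB

101.4 dB


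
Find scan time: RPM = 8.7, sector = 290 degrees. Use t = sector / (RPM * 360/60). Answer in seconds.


t = 290 / (8.7 * 360) * 60 = 5.56 s

5.56 s


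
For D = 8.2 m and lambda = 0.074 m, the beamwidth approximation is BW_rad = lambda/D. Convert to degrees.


BW_rad = 0.074 / 8.2 = 0.009024
BW_deg = 0.52 degrees

0.52 degrees


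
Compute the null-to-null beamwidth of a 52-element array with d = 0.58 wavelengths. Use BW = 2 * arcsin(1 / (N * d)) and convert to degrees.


1/(N*d) = 1/(52*0.58) = 0.033156
BW = 2*arcsin(0.033156) = 3.8 degrees

3.8 degrees


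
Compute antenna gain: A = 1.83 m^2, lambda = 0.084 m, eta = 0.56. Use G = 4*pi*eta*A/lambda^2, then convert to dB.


G_linear = 4*pi*0.56*1.83/0.084^2 = 1825.12
G_dB = 10*log10(1825.12) = 32.6 dB

32.6 dB


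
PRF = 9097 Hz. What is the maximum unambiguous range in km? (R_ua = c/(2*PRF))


R_ua = 3e8 / (2 * 9097) = 16489.0 m = 16.5 km

16.5 km


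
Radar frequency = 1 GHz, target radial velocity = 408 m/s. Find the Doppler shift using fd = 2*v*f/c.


fd = 2 * 408 * 1000000000.0 / 3e8 = 2720.0 Hz

2720.0 Hz


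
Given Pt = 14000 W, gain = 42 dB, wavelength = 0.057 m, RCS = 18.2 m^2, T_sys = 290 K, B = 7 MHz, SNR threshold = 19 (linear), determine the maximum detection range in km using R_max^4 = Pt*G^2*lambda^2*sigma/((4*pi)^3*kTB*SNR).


G_lin = 10^(42/10) = 15848.931925
R^4 = 14000 * 15848.931925^2 * 0.057^2 * 18.2 / ((4*pi)^3 * 1.38e-23 * 290 * 7000000.0 * 19)
R^4 = 1.96875e20 m^4
R_max = (1.96875e20)^(1/4) = 118453.4 m = 118.5 km

118.5 km


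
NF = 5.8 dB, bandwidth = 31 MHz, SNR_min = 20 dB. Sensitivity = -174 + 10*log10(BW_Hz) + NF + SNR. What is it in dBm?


10*log10(31000000.0) = 74.91
S = -174 + 74.91 + 5.8 + 20 = -73.3 dBm

-73.3 dBm


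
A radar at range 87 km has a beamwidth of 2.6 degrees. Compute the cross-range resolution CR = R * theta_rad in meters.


BW_rad = 0.045378561
CR = 87000 * 0.045378561 = 3947.9 m

3947.9 m


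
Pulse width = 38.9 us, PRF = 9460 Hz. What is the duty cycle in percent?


DC = 38.9e-6 * 9460 * 100 = 36.8%

36.8%


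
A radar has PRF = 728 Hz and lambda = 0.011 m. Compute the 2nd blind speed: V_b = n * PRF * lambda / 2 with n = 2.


V_blind = 2 * 728 * 0.011 / 2 = 8.0 m/s

8.0 m/s


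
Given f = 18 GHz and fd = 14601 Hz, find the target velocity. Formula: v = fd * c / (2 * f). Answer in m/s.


v = 14601 * 3e8 / (2 * 18000000000.0) = 121.7 m/s

121.7 m/s


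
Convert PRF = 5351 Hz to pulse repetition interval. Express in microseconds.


PRI = 1/5351 = 0.000186881 s = 186.9 us

186.9 us


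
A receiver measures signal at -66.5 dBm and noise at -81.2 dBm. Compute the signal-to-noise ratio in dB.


SNR = -66.5 - (-81.2) = 14.7 dB

14.7 dB


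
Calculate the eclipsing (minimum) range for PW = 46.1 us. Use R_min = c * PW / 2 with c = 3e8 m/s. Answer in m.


R_min = 3e8 * 46.1e-6 / 2 = 6915.0 m

6915.0 m


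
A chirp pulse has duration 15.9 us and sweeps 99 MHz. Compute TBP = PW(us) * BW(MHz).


TBP = 15.9 * 99 = 1574.1

1574.1


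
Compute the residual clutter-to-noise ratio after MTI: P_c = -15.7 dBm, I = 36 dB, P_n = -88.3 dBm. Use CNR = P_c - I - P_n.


CNR = -15.7 - 36 - (-88.3) = 36.6 dB

36.6 dB


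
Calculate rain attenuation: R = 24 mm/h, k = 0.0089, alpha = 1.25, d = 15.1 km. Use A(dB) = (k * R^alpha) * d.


gamma = 0.0089 * 24^1.25 = 0.472775 dB/km
A = 0.472775 * 15.1 = 7.14 dB

7.14 dB


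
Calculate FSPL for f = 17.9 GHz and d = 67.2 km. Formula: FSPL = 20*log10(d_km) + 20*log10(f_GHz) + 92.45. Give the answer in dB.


20*log10(67.2) = 36.55
20*log10(17.9) = 25.06
FSPL = 154.1 dB

154.1 dB


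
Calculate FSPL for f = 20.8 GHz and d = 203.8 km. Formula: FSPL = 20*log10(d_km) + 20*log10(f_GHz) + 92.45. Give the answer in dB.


20*log10(203.8) = 46.18
20*log10(20.8) = 26.36
FSPL = 165.0 dB

165.0 dB


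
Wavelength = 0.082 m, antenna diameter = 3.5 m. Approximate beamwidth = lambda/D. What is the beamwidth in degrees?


BW_rad = 0.082 / 3.5 = 0.023429
BW_deg = 1.34 degrees

1.34 degrees


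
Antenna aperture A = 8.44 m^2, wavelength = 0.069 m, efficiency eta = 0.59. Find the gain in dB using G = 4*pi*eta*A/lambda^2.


G_linear = 4*pi*0.59*8.44/0.069^2 = 13143.35
G_dB = 10*log10(13143.35) = 41.2 dB

41.2 dB


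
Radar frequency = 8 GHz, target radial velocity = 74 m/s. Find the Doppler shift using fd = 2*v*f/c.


fd = 2 * 74 * 8000000000.0 / 3e8 = 3946.7 Hz

3946.7 Hz


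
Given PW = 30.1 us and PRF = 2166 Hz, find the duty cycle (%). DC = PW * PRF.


DC = 30.1e-6 * 2166 * 100 = 6.52%

6.52%


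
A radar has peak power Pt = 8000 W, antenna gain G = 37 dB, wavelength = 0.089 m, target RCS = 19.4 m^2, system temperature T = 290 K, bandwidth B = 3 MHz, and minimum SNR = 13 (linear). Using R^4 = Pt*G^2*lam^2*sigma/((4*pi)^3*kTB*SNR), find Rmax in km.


G_lin = 10^(37/10) = 5011.872336
R^4 = 8000 * 5011.872336^2 * 0.089^2 * 19.4 / ((4*pi)^3 * 1.38e-23 * 290 * 3000000.0 * 13)
R^4 = 9.97012e19 m^4
R_max = (9.97012e19)^(1/4) = 99925.2 m = 99.9 km

99.9 km


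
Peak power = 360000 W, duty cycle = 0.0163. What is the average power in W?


P_avg = 360000 * 0.0163 = 5868.0 W

5868.0 W


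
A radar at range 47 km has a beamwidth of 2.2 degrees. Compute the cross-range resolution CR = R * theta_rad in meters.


BW_rad = 0.038397244
CR = 47000 * 0.038397244 = 1804.7 m

1804.7 m


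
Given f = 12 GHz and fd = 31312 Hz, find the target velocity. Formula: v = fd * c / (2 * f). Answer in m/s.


v = 31312 * 3e8 / (2 * 12000000000.0) = 391.4 m/s

391.4 m/s


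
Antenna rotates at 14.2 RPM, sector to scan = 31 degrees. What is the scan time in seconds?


t = 31 / (14.2 * 360) * 60 = 0.36 s

0.36 s


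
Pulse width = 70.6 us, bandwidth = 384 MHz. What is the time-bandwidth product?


TBP = 70.6 * 384 = 27110.4

27110.4


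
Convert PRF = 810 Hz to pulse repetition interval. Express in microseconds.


PRI = 1/810 = 0.0012345679 s = 1234.6 us

1234.6 us


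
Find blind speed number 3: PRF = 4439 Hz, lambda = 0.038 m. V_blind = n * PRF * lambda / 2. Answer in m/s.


V_blind = 3 * 4439 * 0.038 / 2 = 253.0 m/s

253.0 m/s


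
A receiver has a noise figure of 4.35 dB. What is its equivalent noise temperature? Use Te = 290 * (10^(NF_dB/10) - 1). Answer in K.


NF_lin = 10^(4.35/10) = 2.722701
Te = 290 * (2.722701 - 1) = 499.6 K

499.6 K


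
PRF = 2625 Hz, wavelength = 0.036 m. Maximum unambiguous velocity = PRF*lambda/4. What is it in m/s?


V_ua = 2625 * 0.036 / 4 = 23.6 m/s

23.6 m/s


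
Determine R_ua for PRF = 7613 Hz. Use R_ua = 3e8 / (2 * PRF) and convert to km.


R_ua = 3e8 / (2 * 7613) = 19703.1 m = 19.7 km

19.7 km


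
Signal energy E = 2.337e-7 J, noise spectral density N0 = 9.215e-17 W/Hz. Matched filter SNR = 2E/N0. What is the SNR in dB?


SNR_lin = 2 * 2.337e-7 / 9.215e-17 = 5.072e9
SNR_dB = 10*log10(5.072e9) = 97.1 dB

97.1 dB


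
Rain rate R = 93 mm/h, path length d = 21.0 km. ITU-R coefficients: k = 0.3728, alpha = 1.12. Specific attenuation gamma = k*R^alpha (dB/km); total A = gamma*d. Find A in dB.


gamma = 0.3728 * 93^1.12 = 59.72784 dB/km
A = 59.72784 * 21.0 = 1254.28 dB

1254.28 dB


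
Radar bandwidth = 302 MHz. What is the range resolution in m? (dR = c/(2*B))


dR = 3e8 / (2 * 302000000.0) = 0.5 m

0.5 m


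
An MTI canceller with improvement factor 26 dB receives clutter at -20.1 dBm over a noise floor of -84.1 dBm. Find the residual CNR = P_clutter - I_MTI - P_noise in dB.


CNR = -20.1 - 26 - (-84.1) = 38.0 dB

38.0 dB


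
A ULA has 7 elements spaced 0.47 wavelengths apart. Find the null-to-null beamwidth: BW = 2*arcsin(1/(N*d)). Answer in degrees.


1/(N*d) = 1/(7*0.47) = 0.303951
BW = 2*arcsin(0.303951) = 35.4 degrees

35.4 degrees


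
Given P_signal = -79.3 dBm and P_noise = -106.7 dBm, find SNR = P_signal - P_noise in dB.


SNR = -79.3 - (-106.7) = 27.4 dB

27.4 dB


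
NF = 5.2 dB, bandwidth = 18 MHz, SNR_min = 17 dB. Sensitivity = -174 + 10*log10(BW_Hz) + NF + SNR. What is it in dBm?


10*log10(18000000.0) = 72.55
S = -174 + 72.55 + 5.2 + 17 = -79.2 dBm

-79.2 dBm


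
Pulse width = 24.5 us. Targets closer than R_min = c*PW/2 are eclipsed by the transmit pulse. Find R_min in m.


R_min = 3e8 * 24.5e-6 / 2 = 3675.0 m

3675.0 m


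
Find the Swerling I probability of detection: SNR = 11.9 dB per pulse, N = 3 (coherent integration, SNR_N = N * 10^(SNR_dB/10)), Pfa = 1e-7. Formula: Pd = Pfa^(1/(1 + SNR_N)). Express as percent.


SNR_lin = 10^(11.9/10) = 15.48817
SNR_N = 3 * 15.48817 = 46.46451
1/(1 + SNR_N) = 1/47.46451 = 0.0210684
Pd = (1e-7)^0.0210684 = 0.71207
Pd = 71.2%

71.2%


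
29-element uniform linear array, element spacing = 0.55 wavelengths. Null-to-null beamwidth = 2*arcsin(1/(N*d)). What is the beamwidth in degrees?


1/(N*d) = 1/(29*0.55) = 0.062696
BW = 2*arcsin(0.062696) = 7.2 degrees

7.2 degrees


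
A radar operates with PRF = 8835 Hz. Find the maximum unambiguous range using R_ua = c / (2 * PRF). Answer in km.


R_ua = 3e8 / (2 * 8835) = 16977.9 m = 17.0 km

17.0 km


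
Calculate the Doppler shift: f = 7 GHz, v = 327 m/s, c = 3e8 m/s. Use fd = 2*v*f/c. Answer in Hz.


fd = 2 * 327 * 7000000000.0 / 3e8 = 15260.0 Hz

15260.0 Hz


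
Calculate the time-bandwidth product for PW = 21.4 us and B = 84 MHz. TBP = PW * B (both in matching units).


TBP = 21.4 * 84 = 1797.6

1797.6


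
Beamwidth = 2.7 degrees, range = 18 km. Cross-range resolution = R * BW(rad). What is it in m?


BW_rad = 0.04712389
CR = 18000 * 0.04712389 = 848.2 m

848.2 m


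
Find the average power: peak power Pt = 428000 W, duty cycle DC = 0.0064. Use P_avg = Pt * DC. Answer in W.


P_avg = 428000 * 0.0064 = 2739.2 W

2739.2 W


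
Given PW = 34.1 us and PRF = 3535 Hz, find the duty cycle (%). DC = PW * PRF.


DC = 34.1e-6 * 3535 * 100 = 12.05%

12.05%


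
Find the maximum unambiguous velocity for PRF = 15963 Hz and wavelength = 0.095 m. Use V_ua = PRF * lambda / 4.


V_ua = 15963 * 0.095 / 4 = 379.1 m/s

379.1 m/s


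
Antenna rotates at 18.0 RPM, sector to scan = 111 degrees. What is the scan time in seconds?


t = 111 / (18.0 * 360) * 60 = 1.03 s

1.03 s


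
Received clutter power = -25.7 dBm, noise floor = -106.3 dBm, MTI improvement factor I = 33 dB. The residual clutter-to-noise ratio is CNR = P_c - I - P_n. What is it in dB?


CNR = -25.7 - 33 - (-106.3) = 47.6 dB

47.6 dB


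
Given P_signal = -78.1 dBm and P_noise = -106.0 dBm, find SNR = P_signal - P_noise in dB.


SNR = -78.1 - (-106.0) = 27.9 dB

27.9 dB


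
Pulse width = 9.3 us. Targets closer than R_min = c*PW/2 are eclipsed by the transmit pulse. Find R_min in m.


R_min = 3e8 * 9.3e-6 / 2 = 1395.0 m

1395.0 m


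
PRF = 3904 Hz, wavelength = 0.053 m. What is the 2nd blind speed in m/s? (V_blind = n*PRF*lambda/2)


V_blind = 2 * 3904 * 0.053 / 2 = 206.9 m/s

206.9 m/s


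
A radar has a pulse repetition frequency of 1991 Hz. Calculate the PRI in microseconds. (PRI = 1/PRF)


PRI = 1/1991 = 0.0005022602 s = 502.3 us

502.3 us


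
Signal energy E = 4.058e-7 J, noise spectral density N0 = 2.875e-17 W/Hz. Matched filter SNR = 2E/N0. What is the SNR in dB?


SNR_lin = 2 * 4.058e-7 / 2.875e-17 = 2.823e10
SNR_dB = 10*log10(2.823e10) = 104.5 dB

104.5 dB


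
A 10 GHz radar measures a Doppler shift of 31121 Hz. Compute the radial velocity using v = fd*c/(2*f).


v = 31121 * 3e8 / (2 * 10000000000.0) = 466.8 m/s

466.8 m/s


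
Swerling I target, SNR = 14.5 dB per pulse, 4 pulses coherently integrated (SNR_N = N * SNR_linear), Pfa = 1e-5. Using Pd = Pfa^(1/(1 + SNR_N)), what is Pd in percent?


SNR_lin = 10^(14.5/10) = 28.18383
SNR_N = 4 * 28.18383 = 112.73532
1/(1 + SNR_N) = 1/113.73532 = 0.0087923
Pd = (1e-5)^0.0087923 = 0.90373
Pd = 90.4%

90.4%


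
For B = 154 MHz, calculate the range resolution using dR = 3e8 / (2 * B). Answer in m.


dR = 3e8 / (2 * 154000000.0) = 0.97 m

0.97 m


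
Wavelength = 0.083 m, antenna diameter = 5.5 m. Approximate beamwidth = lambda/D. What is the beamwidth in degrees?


BW_rad = 0.083 / 5.5 = 0.015091
BW_deg = 0.86 degrees

0.86 degrees


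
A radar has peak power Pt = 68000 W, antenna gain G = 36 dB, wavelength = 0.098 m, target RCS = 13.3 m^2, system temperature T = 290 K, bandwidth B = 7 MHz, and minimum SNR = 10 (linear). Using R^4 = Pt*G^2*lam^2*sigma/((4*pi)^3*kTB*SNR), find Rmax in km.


G_lin = 10^(36/10) = 3981.071706
R^4 = 68000 * 3981.071706^2 * 0.098^2 * 13.3 / ((4*pi)^3 * 1.38e-23 * 290 * 7000000.0 * 10)
R^4 = 2.47633e20 m^4
R_max = (2.47633e20)^(1/4) = 125444.6 m = 125.4 km

125.4 km


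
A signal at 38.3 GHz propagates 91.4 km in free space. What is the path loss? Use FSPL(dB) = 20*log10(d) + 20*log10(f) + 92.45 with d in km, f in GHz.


20*log10(91.4) = 39.22
20*log10(38.3) = 31.66
FSPL = 163.3 dB

163.3 dB


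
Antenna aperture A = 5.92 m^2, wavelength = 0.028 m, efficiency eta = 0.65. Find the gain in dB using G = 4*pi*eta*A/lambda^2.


G_linear = 4*pi*0.65*5.92/0.028^2 = 61677.8
G_dB = 10*log10(61677.8) = 47.9 dB

47.9 dB


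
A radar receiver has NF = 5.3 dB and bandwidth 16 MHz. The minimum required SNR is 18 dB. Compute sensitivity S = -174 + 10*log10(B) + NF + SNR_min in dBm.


10*log10(16000000.0) = 72.04
S = -174 + 72.04 + 5.3 + 18 = -78.7 dBm

-78.7 dBm


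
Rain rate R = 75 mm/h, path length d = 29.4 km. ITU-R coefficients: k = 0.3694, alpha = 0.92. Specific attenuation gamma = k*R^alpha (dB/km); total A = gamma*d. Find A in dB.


gamma = 0.3694 * 75^0.92 = 19.613417 dB/km
A = 19.613417 * 29.4 = 576.63 dB

576.63 dB


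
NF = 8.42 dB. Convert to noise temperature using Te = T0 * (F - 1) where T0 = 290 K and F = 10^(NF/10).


NF_lin = 10^(8.42/10) = 6.950243
Te = 290 * (6.950243 - 1) = 1725.6 K

1725.6 K


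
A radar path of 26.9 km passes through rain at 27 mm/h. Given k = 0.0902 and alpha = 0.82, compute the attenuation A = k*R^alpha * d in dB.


gamma = 0.0902 * 27^0.82 = 1.345627 dB/km
A = 1.345627 * 26.9 = 36.2 dB

36.2 dB


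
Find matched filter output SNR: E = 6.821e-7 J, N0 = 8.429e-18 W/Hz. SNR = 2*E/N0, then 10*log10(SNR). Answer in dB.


SNR_lin = 2 * 6.821e-7 / 8.429e-18 = 1.618e11
SNR_dB = 10*log10(1.618e11) = 112.1 dB

112.1 dB


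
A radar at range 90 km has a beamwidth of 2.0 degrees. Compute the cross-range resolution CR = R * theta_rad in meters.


BW_rad = 0.034906585
CR = 90000 * 0.034906585 = 3141.6 m

3141.6 m


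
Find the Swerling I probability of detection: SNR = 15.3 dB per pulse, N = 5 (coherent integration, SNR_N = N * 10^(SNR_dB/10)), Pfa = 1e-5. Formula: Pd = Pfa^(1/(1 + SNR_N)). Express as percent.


SNR_lin = 10^(15.3/10) = 33.88442
SNR_N = 5 * 33.88442 = 169.4221
1/(1 + SNR_N) = 1/170.4221 = 0.0058678
Pd = (1e-5)^0.0058678 = 0.93468
Pd = 93.5%

93.5%


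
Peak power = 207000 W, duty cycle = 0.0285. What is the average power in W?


P_avg = 207000 * 0.0285 = 5899.5 W

5899.5 W


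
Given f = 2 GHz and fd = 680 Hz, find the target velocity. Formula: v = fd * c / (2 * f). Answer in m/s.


v = 680 * 3e8 / (2 * 2000000000.0) = 51.0 m/s

51.0 m/s


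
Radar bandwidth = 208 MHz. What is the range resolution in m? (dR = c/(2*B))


dR = 3e8 / (2 * 208000000.0) = 0.72 m

0.72 m


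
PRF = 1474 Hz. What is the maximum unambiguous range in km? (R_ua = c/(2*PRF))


R_ua = 3e8 / (2 * 1474) = 101763.9 m = 101.8 km

101.8 km


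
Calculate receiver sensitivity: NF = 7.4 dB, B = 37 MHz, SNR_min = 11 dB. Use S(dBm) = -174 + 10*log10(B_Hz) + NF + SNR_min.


10*log10(37000000.0) = 75.68
S = -174 + 75.68 + 7.4 + 11 = -79.9 dBm

-79.9 dBm


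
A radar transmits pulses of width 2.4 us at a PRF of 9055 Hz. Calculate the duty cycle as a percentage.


DC = 2.4e-6 * 9055 * 100 = 2.17%

2.17%


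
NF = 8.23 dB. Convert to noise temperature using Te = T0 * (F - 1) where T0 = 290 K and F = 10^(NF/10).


NF_lin = 10^(8.23/10) = 6.652732
Te = 290 * (6.652732 - 1) = 1639.3 K

1639.3 K


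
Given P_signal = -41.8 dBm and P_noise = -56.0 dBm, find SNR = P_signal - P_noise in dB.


SNR = -41.8 - (-56.0) = 14.2 dB

14.2 dB


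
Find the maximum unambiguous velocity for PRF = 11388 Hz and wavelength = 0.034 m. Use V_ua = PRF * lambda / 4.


V_ua = 11388 * 0.034 / 4 = 96.8 m/s

96.8 m/s


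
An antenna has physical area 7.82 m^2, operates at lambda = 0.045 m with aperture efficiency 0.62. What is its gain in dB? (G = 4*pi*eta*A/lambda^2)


G_linear = 4*pi*0.62*7.82/0.045^2 = 30087.3
G_dB = 10*log10(30087.3) = 44.8 dB

44.8 dB


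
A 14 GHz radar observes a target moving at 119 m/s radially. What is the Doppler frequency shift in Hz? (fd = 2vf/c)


fd = 2 * 119 * 14000000000.0 / 3e8 = 11106.7 Hz

11106.7 Hz


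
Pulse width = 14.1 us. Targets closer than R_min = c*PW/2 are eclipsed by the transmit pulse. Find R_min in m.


R_min = 3e8 * 14.1e-6 / 2 = 2115.0 m

2115.0 m


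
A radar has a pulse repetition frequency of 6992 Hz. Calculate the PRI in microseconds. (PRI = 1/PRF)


PRI = 1/6992 = 0.0001430206 s = 143.0 us

143.0 us


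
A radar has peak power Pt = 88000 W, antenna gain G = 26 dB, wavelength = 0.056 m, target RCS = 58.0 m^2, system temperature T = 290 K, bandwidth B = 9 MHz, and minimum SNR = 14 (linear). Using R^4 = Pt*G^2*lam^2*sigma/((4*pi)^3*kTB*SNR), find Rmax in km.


G_lin = 10^(26/10) = 398.107171
R^4 = 88000 * 398.107171^2 * 0.056^2 * 58.0 / ((4*pi)^3 * 1.38e-23 * 290 * 9000000.0 * 14)
R^4 = 2.53518e18 m^4
R_max = (2.53518e18)^(1/4) = 39902.7 m = 39.9 km

39.9 km


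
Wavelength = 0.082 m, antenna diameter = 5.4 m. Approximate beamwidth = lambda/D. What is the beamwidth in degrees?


BW_rad = 0.082 / 5.4 = 0.015185
BW_deg = 0.87 degrees

0.87 degrees


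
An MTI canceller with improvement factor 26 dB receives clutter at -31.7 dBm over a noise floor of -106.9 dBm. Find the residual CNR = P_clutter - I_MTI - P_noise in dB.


CNR = -31.7 - 26 - (-106.9) = 49.2 dB

49.2 dB


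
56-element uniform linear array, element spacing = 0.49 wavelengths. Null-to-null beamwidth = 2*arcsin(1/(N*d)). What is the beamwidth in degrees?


1/(N*d) = 1/(56*0.49) = 0.036443
BW = 2*arcsin(0.036443) = 4.2 degrees

4.2 degrees


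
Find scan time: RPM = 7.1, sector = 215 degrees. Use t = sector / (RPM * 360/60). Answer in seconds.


t = 215 / (7.1 * 360) * 60 = 5.05 s

5.05 s


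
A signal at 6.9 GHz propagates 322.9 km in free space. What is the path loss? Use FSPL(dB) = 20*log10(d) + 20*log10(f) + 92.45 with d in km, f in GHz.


20*log10(322.9) = 50.18
20*log10(6.9) = 16.78
FSPL = 159.4 dB

159.4 dB


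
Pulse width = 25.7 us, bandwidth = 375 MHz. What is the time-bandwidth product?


TBP = 25.7 * 375 = 9637.5

9637.5


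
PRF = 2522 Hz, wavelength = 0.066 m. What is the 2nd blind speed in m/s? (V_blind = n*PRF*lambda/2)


V_blind = 2 * 2522 * 0.066 / 2 = 166.5 m/s

166.5 m/s


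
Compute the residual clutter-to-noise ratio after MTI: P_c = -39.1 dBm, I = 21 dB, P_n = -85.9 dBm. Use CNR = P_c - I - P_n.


CNR = -39.1 - 21 - (-85.9) = 25.8 dB

25.8 dB


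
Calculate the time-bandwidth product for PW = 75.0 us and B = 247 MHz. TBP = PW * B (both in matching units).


TBP = 75.0 * 247 = 18525.0

18525.0


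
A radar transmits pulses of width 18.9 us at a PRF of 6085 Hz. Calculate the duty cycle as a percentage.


DC = 18.9e-6 * 6085 * 100 = 11.5%

11.5%


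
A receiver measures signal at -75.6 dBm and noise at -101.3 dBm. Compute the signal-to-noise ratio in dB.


SNR = -75.6 - (-101.3) = 25.7 dB

25.7 dB


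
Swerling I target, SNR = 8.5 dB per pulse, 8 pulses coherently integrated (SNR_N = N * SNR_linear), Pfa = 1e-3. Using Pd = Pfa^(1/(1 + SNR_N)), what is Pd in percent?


SNR_lin = 10^(8.5/10) = 7.07946
SNR_N = 8 * 7.07946 = 56.63568
1/(1 + SNR_N) = 1/57.63568 = 0.0173504
Pd = (1e-3)^0.0173504 = 0.88705
Pd = 88.7%

88.7%


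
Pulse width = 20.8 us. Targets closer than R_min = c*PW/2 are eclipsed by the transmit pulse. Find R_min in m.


R_min = 3e8 * 20.8e-6 / 2 = 3120.0 m

3120.0 m


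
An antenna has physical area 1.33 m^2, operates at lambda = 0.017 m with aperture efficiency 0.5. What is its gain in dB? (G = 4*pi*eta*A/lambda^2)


G_linear = 4*pi*0.5*1.33/0.017^2 = 28915.7
G_dB = 10*log10(28915.7) = 44.6 dB

44.6 dB


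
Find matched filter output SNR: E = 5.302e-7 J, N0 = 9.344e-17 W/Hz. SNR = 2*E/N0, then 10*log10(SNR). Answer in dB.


SNR_lin = 2 * 5.302e-7 / 9.344e-17 = 1.135e10
SNR_dB = 10*log10(1.135e10) = 100.5 dB

100.5 dB


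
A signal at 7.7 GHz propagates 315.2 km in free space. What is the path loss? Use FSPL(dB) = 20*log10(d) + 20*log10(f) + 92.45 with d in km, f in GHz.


20*log10(315.2) = 49.97
20*log10(7.7) = 17.73
FSPL = 160.2 dB

160.2 dB


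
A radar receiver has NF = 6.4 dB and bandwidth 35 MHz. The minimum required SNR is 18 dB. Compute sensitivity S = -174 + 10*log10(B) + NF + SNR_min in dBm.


10*log10(35000000.0) = 75.44
S = -174 + 75.44 + 6.4 + 18 = -74.2 dBm

-74.2 dBm


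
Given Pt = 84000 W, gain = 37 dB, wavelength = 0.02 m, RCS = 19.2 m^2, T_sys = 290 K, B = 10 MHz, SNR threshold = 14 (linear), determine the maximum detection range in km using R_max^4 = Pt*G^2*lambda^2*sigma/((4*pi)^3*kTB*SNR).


G_lin = 10^(37/10) = 5011.872336
R^4 = 84000 * 5011.872336^2 * 0.02^2 * 19.2 / ((4*pi)^3 * 1.38e-23 * 290 * 10000000.0 * 14)
R^4 = 1.45749e19 m^4
R_max = (1.45749e19)^(1/4) = 61787.6 m = 61.8 km

61.8 km


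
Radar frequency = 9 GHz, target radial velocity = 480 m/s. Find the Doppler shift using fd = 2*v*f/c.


fd = 2 * 480 * 9000000000.0 / 3e8 = 28800.0 Hz

28800.0 Hz


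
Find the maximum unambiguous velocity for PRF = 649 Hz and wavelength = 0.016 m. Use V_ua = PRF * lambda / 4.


V_ua = 649 * 0.016 / 4 = 2.6 m/s

2.6 m/s


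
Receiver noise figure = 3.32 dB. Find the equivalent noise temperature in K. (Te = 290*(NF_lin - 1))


NF_lin = 10^(3.32/10) = 2.14783
Te = 290 * (2.14783 - 1) = 332.9 K

332.9 K


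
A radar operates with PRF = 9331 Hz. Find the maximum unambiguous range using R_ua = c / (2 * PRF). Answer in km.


R_ua = 3e8 / (2 * 9331) = 16075.4 m = 16.1 km

16.1 km


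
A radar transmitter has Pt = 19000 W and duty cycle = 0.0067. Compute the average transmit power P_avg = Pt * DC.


P_avg = 19000 * 0.0067 = 127.3 W

127.3 W


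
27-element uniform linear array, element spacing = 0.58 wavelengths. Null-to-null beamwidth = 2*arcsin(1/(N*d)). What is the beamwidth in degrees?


1/(N*d) = 1/(27*0.58) = 0.063857
BW = 2*arcsin(0.063857) = 7.3 degrees

7.3 degrees


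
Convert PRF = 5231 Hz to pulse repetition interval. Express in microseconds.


PRI = 1/5231 = 0.000191168 s = 191.2 us

191.2 us


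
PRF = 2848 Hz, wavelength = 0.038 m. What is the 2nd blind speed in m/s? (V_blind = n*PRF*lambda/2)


V_blind = 2 * 2848 * 0.038 / 2 = 108.2 m/s

108.2 m/s


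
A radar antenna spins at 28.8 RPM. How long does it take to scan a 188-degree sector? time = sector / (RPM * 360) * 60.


t = 188 / (28.8 * 360) * 60 = 1.09 s

1.09 s


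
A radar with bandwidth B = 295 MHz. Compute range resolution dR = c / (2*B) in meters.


dR = 3e8 / (2 * 295000000.0) = 0.51 m

0.51 m


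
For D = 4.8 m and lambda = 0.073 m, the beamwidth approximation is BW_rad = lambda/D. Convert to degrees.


BW_rad = 0.073 / 4.8 = 0.015208
BW_deg = 0.87 degrees

0.87 degrees


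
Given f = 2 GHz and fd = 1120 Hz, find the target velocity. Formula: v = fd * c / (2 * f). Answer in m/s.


v = 1120 * 3e8 / (2 * 2000000000.0) = 84.0 m/s

84.0 m/s


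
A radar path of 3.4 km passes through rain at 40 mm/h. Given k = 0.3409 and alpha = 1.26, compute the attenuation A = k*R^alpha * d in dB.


gamma = 0.3409 * 40^1.26 = 35.581364 dB/km
A = 35.581364 * 3.4 = 120.98 dB

120.98 dB


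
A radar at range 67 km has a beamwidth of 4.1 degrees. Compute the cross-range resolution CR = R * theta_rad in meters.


BW_rad = 0.071558499
CR = 67000 * 0.071558499 = 4794.4 m

4794.4 m


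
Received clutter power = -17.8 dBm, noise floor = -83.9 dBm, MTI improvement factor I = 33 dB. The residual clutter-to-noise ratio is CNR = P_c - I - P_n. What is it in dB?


CNR = -17.8 - 33 - (-83.9) = 33.1 dB

33.1 dB


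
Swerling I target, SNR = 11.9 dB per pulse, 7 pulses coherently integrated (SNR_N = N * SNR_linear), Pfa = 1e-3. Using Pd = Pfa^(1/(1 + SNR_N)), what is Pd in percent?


SNR_lin = 10^(11.9/10) = 15.48817
SNR_N = 7 * 15.48817 = 108.41719
1/(1 + SNR_N) = 1/109.41719 = 0.0091393
Pd = (1e-3)^0.0091393 = 0.93882
Pd = 93.9%

93.9%


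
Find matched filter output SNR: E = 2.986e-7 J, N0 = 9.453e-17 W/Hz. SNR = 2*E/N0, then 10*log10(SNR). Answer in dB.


SNR_lin = 2 * 2.986e-7 / 9.453e-17 = 6.318e9
SNR_dB = 10*log10(6.318e9) = 98.0 dB

98.0 dB


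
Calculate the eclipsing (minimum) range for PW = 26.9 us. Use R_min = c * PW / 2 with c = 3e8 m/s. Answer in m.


R_min = 3e8 * 26.9e-6 / 2 = 4035.0 m

4035.0 m


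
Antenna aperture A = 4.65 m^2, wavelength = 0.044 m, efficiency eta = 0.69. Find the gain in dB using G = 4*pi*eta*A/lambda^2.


G_linear = 4*pi*0.69*4.65/0.044^2 = 20826.03
G_dB = 10*log10(20826.03) = 43.2 dB

43.2 dB


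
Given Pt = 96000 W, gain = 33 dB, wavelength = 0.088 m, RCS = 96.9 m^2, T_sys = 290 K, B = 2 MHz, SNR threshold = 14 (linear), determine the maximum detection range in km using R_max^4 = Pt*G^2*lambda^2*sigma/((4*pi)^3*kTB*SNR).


G_lin = 10^(33/10) = 1995.262315
R^4 = 96000 * 1995.262315^2 * 0.088^2 * 96.9 / ((4*pi)^3 * 1.38e-23 * 290 * 2000000.0 * 14)
R^4 = 1.28972e21 m^4
R_max = (1.28972e21)^(1/4) = 189506.4 m = 189.5 km

189.5 km


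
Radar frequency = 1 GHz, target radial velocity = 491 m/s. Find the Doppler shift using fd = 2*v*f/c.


fd = 2 * 491 * 1000000000.0 / 3e8 = 3273.3 Hz

3273.3 Hz


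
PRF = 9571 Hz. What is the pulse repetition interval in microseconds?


PRI = 1/9571 = 0.0001044823 s = 104.5 us

104.5 us


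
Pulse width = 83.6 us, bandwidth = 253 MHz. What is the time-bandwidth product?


TBP = 83.6 * 253 = 21150.8

21150.8


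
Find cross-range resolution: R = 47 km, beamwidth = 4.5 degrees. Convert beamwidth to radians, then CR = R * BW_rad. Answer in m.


BW_rad = 0.078539816
CR = 47000 * 0.078539816 = 3691.4 m

3691.4 m


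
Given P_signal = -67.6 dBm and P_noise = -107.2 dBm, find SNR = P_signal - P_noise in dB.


SNR = -67.6 - (-107.2) = 39.6 dB

39.6 dB


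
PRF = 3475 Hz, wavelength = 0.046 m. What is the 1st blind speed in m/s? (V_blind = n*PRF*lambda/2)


V_blind = 1 * 3475 * 0.046 / 2 = 79.9 m/s

79.9 m/s


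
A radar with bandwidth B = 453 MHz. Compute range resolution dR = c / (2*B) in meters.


dR = 3e8 / (2 * 453000000.0) = 0.33 m

0.33 m


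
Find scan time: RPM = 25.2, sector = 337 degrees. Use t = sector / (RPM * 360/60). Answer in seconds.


t = 337 / (25.2 * 360) * 60 = 2.23 s

2.23 s


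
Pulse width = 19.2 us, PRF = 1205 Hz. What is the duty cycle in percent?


DC = 19.2e-6 * 1205 * 100 = 2.31%

2.31%


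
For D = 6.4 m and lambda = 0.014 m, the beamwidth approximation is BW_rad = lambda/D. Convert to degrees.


BW_rad = 0.014 / 6.4 = 0.002187
BW_deg = 0.13 degrees

0.13 degrees


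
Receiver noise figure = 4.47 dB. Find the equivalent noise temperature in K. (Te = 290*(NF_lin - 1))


NF_lin = 10^(4.47/10) = 2.798981
Te = 290 * (2.798981 - 1) = 521.7 K

521.7 K


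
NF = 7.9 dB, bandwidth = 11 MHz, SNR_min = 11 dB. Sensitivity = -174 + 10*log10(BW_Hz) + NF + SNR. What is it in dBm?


10*log10(11000000.0) = 70.41
S = -174 + 70.41 + 7.9 + 11 = -84.7 dBm

-84.7 dBm


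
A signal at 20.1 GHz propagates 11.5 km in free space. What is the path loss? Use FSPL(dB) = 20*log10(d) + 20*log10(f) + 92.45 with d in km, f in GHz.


20*log10(11.5) = 21.21
20*log10(20.1) = 26.06
FSPL = 139.7 dB

139.7 dB


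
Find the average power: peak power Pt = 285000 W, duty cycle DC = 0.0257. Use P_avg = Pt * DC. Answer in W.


P_avg = 285000 * 0.0257 = 7324.5 W

7324.5 W


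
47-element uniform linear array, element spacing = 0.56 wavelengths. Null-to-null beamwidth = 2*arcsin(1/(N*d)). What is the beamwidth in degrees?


1/(N*d) = 1/(47*0.56) = 0.037994
BW = 2*arcsin(0.037994) = 4.4 degrees

4.4 degrees


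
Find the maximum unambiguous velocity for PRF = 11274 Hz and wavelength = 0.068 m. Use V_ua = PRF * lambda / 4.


V_ua = 11274 * 0.068 / 4 = 191.7 m/s

191.7 m/s


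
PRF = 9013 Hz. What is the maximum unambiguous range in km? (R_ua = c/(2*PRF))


R_ua = 3e8 / (2 * 9013) = 16642.6 m = 16.6 km

16.6 km


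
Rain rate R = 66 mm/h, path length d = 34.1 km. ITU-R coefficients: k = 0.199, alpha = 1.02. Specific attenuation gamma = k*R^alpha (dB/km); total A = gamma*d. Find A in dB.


gamma = 0.199 * 66^1.02 = 14.281963 dB/km
A = 14.281963 * 34.1 = 487.01 dB

487.01 dB


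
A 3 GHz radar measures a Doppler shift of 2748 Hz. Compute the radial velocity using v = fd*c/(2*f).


v = 2748 * 3e8 / (2 * 3000000000.0) = 137.4 m/s

137.4 m/s


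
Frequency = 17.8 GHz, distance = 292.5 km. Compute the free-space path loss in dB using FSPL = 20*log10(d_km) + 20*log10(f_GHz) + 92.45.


20*log10(292.5) = 49.32
20*log10(17.8) = 25.01
FSPL = 166.8 dB

166.8 dB


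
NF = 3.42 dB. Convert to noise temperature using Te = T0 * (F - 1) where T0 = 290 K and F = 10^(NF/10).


NF_lin = 10^(3.42/10) = 2.19786
Te = 290 * (2.19786 - 1) = 347.4 K

347.4 K


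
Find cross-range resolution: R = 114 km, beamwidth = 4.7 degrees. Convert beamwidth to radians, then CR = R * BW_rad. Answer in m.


BW_rad = 0.082030475
CR = 114000 * 0.082030475 = 9351.5 m

9351.5 m


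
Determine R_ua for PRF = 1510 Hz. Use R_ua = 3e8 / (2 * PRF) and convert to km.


R_ua = 3e8 / (2 * 1510) = 99337.7 m = 99.3 km

99.3 km


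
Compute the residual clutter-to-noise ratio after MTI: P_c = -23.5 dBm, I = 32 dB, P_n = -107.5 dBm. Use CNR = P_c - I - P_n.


CNR = -23.5 - 32 - (-107.5) = 52.0 dB

52.0 dB


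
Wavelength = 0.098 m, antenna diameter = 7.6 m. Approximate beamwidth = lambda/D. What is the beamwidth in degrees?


BW_rad = 0.098 / 7.6 = 0.012895
BW_deg = 0.74 degrees

0.74 degrees


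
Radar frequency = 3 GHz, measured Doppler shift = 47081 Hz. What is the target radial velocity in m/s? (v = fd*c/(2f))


v = 47081 * 3e8 / (2 * 3000000000.0) = 2354.1 m/s

2354.1 m/s


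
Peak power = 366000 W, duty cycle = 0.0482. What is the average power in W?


P_avg = 366000 * 0.0482 = 17641.2 W

17641.2 W


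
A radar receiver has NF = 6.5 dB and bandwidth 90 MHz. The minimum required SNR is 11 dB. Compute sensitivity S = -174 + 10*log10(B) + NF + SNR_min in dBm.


10*log10(90000000.0) = 79.54
S = -174 + 79.54 + 6.5 + 11 = -77.0 dBm

-77.0 dBm


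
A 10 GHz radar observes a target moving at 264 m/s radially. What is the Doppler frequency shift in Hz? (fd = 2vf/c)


fd = 2 * 264 * 10000000000.0 / 3e8 = 17600.0 Hz

17600.0 Hz


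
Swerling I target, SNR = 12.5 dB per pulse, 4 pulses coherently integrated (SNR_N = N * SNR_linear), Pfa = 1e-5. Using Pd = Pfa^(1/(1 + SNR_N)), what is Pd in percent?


SNR_lin = 10^(12.5/10) = 17.78279
SNR_N = 4 * 17.78279 = 71.13116
1/(1 + SNR_N) = 1/72.13116 = 0.0138636
Pd = (1e-5)^0.0138636 = 0.85248
Pd = 85.2%

85.2%


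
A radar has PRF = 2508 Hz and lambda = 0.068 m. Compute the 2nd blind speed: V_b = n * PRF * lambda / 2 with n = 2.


V_blind = 2 * 2508 * 0.068 / 2 = 170.5 m/s

170.5 m/s


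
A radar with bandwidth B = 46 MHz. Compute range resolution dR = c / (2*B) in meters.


dR = 3e8 / (2 * 46000000.0) = 3.26 m

3.26 m


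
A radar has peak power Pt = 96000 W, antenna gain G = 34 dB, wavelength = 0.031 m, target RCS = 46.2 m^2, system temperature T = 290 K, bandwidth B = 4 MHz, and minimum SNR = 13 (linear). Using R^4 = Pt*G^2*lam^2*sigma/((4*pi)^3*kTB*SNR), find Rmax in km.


G_lin = 10^(34/10) = 2511.886432
R^4 = 96000 * 2511.886432^2 * 0.031^2 * 46.2 / ((4*pi)^3 * 1.38e-23 * 290 * 4000000.0 * 13)
R^4 = 6.51218e19 m^4
R_max = (6.51218e19)^(1/4) = 89832.1 m = 89.8 km

89.8 km


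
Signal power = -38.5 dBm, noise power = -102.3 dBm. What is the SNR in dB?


SNR = -38.5 - (-102.3) = 63.8 dB

63.8 dB


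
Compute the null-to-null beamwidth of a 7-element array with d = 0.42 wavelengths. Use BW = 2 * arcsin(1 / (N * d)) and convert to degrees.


1/(N*d) = 1/(7*0.42) = 0.340136
BW = 2*arcsin(0.340136) = 39.8 degrees

39.8 degrees


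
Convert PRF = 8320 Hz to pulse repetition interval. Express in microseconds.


PRI = 1/8320 = 0.0001201923 s = 120.2 us

120.2 us


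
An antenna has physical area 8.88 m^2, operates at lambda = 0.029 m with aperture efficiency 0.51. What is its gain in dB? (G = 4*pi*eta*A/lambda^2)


G_linear = 4*pi*0.51*8.88/0.029^2 = 67670.13
G_dB = 10*log10(67670.13) = 48.3 dB

48.3 dB


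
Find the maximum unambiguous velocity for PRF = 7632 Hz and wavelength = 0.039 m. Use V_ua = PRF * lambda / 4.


V_ua = 7632 * 0.039 / 4 = 74.4 m/s

74.4 m/s
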